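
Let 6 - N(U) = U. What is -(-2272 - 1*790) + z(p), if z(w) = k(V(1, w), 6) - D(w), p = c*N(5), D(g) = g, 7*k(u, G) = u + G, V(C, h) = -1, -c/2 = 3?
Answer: 21481/7 ≈ 3068.7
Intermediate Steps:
c = -6 (c = -2*3 = -6)
N(U) = 6 - U
k(u, G) = G/7 + u/7 (k(u, G) = (u + G)/7 = (G + u)/7 = G/7 + u/7)
p = -6 (p = -6*(6 - 1*5) = -6*(6 - 5) = -6*1 = -6)
z(w) = 5/7 - w (z(w) = ((⅐)*6 + (⅐)*(-1)) - w = (6/7 - ⅐) - w = 5/7 - w)
-(-2272 - 1*790) + z(p) = -(-2272 - 1*790) + (5/7 - 1*(-6)) = -(-2272 - 790) + (5/7 + 6) = -1*(-3062) + 47/7 = 3062 + 47/7 = 21481/7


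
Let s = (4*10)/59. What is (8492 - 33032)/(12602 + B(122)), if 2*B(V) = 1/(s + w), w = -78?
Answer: -74634320/38326863 ≈ -1.9473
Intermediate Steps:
s = 40/59 (s = 40*(1/59) = 40/59 ≈ 0.67797)
B(V) = -59/9124 (B(V) = 1/(2*(40/59 - 78)) = 1/(2*(-4562/59)) = (½)*(-59/4562) = -59/9124)
(8492 - 33032)/(12602 + B(122)) = (8492 - 33032)/(12602 - 59/9124) = -24540/114980589/9124 = -24540*9124/114980589 = -74634320/38326863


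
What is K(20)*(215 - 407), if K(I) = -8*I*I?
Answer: 614400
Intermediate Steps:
K(I) = -8*I²
K(20)*(215 - 407) = (-8*20²)*(215 - 407) = -8*400*(-192) = -3200*(-192) = 614400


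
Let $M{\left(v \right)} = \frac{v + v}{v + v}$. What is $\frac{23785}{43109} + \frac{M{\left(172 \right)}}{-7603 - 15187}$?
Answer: $\frac{542017041}{982454110} \approx 0.5517$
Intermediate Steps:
$M{\left(v \right)} = 1$ ($M{\left(v \right)} = \frac{2 v}{2 v} = 2 v \frac{1}{2 v} = 1$)
$\frac{23785}{43109} + \frac{M{\left(172 \right)}}{-7603 - 15187} = \frac{23785}{43109} + 1 \frac{1}{-7603 - 15187} = 23785 \cdot \frac{1}{43109} + 1 \frac{1}{-7603 - 15187} = \frac{23785}{43109} + 1 \frac{1}{-22790} = \frac{23785}{43109} + 1 \left(- \frac{1}{22790}\right) = \frac{23785}{43109} - \frac{1}{22790} = \frac{542017041}{982454110}$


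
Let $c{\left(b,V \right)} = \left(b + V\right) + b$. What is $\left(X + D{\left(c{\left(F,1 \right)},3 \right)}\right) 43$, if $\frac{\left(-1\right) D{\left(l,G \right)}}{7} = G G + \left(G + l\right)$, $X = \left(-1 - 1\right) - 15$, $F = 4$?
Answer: $-7052$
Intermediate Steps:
$c{\left(b,V \right)} = V + 2 b$ ($c{\left(b,V \right)} = \left(V + b\right) + b = V + 2 b$)
$X = -17$ ($X = -2 - 15 = -17$)
$D{\left(l,G \right)} = - 7 G - 7 l - 7 G^{2}$ ($D{\left(l,G \right)} = - 7 \left(G G + \left(G + l\right)\right) = - 7 \left(G^{2} + \left(G + l\right)\right) = - 7 \left(G + l + G^{2}\right) = - 7 G - 7 l - 7 G^{2}$)
$\left(X + D{\left(c{\left(F,1 \right)},3 \right)}\right) 43 = \left(-17 - \left(21 + 63 + 7 \left(1 + 2 \cdot 4\right)\right)\right) 43 = \left(-17 - \left(84 + 7 \left(1 + 8\right)\right)\right) 43 = \left(-17 - 147\right) 43 = \left(-164\right) 43 = -7052$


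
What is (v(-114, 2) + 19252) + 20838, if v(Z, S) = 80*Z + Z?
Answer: 30856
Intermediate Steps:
v(Z, S) = 81*Z
(v(-114, 2) + 19252) + 20838 = (81*(-114) + 19252) + 20838 = (-9234 + 19252) + 20838 = 10018 + 20838 = 30856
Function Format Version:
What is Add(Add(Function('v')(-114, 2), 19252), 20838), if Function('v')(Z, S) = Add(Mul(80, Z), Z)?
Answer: 30856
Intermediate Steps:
Function('v')(Z, S) = Mul(81, Z)
Add(Add(Function('v')(-114, 2), 19252), 20838) = Add(Add(Mul(81, -114), 19252), 20838) = Add(Add(-9234, 19252), 20838) = Add(10018, 20838) = 30856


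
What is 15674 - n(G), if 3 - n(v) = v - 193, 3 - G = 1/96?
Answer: 1486175/96 ≈ 15481.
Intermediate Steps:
G = 287/96 (G = 3 - 1/96 = 287/96 ≈ 2.9896)
n(v) = 196 - v (n(v) = 3 - (v - 193) = 3 - (-193 + v) = 3 + (193 - v) = 196 - v)
15674 - n(G) = 15674 - (196 - 1*287/96) = 15674 - (196 - 287/96) = 15674 - 1*18529/96 = 15674 - 18529/96 = 1486175/96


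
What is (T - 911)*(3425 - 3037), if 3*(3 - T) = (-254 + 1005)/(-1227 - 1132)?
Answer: -2492964020/7077 ≈ -3.5226e+5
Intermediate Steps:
T = 21982/7077 (T = 3 - (-254 + 1005)/(3*(-1227 - 1132)) = 3 - 751/(3*(-2359)) = 3 - 751*(-1)/(3*2359) = 3 - 1/3*(-751/2359) = 3 + 751/7077 = 21982/7077 ≈ 3.1061)
(T - 911)*(3425 - 3037) = (21982/7077 - 911)*(3425 - 3037) = -6425165/7077*388 = -2492964020/7077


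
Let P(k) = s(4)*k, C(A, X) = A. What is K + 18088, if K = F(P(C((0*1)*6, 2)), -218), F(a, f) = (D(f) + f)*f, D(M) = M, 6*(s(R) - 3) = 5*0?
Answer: 113136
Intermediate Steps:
s(R) = 3 (s(R) = 3 + (5*0)/6 = 3 + (1/6)*0 = 3 + 0 = 3)
P(k) = 3*k
F(a, f) = 2*f**2 (F(a, f) = (f + f)*f = (2*f)*f = 2*f**2)
K = 95048 (K = 2*(-218)**2 = 2*47524 = 95048)
K + 18088 = 95048 + 18088 = 113136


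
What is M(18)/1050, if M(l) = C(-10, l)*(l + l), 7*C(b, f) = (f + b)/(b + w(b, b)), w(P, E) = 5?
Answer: -48/6125 ≈ -0.0078367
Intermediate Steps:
C(b, f) = (b + f)/(7*(5 + b)) (C(b, f) = ((f + b)/(b + 5))/7 = ((b + f)/(5 + b))/7 = (b + f)/(7*(5 + b)))
M(l) = 2*l*(2/7 - l/35) (M(l) = ((-10 + l)/(7*(5 - 10)))*(l + l) = ((⅐)*(-10 + l)/(-5))*(2*l) = ((⅐)*(-⅕)*(-10 + l))*(2*l) = (2/7 - l/35)*(2*l) = 2*l*(2/7 - l/35))
M(18)/1050 = ((2/35)*18*(10 - 1*18))/1050 = ((2/35)*18*(10 - 18))*(1/1050) = ((2/35)*18*(-8))*(1/1050) = -288/35*1/1050 = -48/6125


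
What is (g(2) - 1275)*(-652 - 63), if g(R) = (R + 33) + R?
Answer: 885170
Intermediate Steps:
g(R) = 33 + 2*R (g(R) = (33 + R) + R = 33 + 2*R)
(g(2) - 1275)*(-652 - 63) = ((33 + 2*2) - 1275)*(-652 - 63) = ((33 + 4) - 1275)*(-715) = (37 - 1275)*(-715) = -1238*(-715) = 885170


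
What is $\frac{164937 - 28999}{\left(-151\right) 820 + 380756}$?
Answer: $\frac{67969}{128468} \approx 0.52907$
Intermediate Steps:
$\frac{164937 - 28999}{\left(-151\right) 820 + 380756} = \frac{135938}{-123820 + 380756} = \frac{135938}{256936} = 135938 \cdot \frac{1}{256936} = \frac{67969}{128468}$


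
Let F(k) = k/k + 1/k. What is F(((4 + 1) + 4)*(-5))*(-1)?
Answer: -44/45 ≈ -0.97778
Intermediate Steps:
F(k) = 1 + 1/k
F(((4 + 1) + 4)*(-5))*(-1) = ((1 + ((4 + 1) + 4)*(-5))/((((4 + 1) + 4)*(-5))))*(-1) = ((1 + (5 + 4)*(-5))/(((5 + 4)*(-5))))*(-1) = ((1 + 9*(-5))/((9*(-5))))*(-1) = ((1 - 45)/(-45))*(-1) = -1/45*(-44)*(-1) = (44/45)*(-1) = -44/45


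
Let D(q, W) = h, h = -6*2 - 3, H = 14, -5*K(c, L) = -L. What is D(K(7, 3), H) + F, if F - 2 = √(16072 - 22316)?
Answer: -13 + 2*I*√1561 ≈ -13.0 + 79.019*I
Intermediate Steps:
K(c, L) = L/5 (K(c, L) = -(-1)*L/5 = L/5)
F = 2 + 2*I*√1561 (F = 2 + √(16072 - 22316) = 2 + √(-6244) = 2 + 2*I*√1561 ≈ 2.0 + 79.019*I)
h = -15 (h = -12 - 3 = -15)
D(q, W) = -15
D(K(7, 3), H) + F = -15 + (2 + 2*I*√1561) = -13 + 2*I*√1561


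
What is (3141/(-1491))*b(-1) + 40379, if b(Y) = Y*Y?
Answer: 20067316/497 ≈ 40377.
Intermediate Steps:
b(Y) = Y²
(3141/(-1491))*b(-1) + 40379 = (3141/(-1491))*(-1)² + 40379 = (3141*(-1/1491))*1 + 40379 = -1047/497*1 + 40379 = -1047/497 + 40379 = 20067316/497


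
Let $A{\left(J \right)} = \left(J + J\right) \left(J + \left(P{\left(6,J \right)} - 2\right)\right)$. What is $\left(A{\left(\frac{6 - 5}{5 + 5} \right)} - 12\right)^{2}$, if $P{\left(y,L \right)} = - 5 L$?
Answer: $\frac{97344}{625} \approx 155.75$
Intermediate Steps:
$A{\left(J \right)} = 2 J \left(-2 - 4 J\right)$ ($A{\left(J \right)} = \left(J + J\right) \left(J - \left(2 + 5 J\right)\right) = 2 J \left(J - \left(2 + 5 J\right)\right) = 2 J \left(-2 - 4 J\right)$)
$\left(A{\left(\frac{6 - 5}{5 + 5} \right)} - 12\right)^{2} = \left(- 4 \frac{6 - 5}{5 + 5} \left(1 + 2 \frac{6 - 5}{5 + 5}\right) - 12\right)^{2} = \left(- 4 \cdot 1 \cdot \frac{1}{10} \left(1 + 2 \cdot 1 \cdot \frac{1}{10}\right) - 12\right)^{2} = \left(\left(-4\right) \frac{1}{10} \left(1 + 2 \cdot \frac{1}{10}\right) - 12\right)^{2} = \left(\left(-4\right) \frac{1}{10} \left(1 + \frac{1}{5}\right) - 12\right)^{2} = \left(\left(-4\right) \frac{1}{10} \cdot \frac{6}{5} - 12\right)^{2} = \left(- \frac{12}{25} - 12\right)^{2} = \left(- \frac{312}{25}\right)^{2} = \frac{97344}{625}$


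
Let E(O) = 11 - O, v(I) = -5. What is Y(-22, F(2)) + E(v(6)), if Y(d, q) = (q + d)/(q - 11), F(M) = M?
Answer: 164/9 ≈ 18.222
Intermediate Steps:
Y(d, q) = (d + q)/(-11 + q)
Y(-22, F(2)) + E(v(6)) = (-22 + 2)/(-11 + 2) + (11 - 1*(-5)) = -20/(-9) + (11 + 5) = -⅑*(-20) + 16 = 20/9 + 16 = 164/9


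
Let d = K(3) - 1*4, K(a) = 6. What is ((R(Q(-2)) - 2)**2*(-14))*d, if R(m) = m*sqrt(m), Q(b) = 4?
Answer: -1008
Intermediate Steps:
R(m) = m**(3/2)
d = 2 (d = 6 - 1*4 = 6 - 4 = 2)
((R(Q(-2)) - 2)**2*(-14))*d = ((4**(3/2) - 2)**2*(-14))*2 = ((8 - 2)**2*(-14))*2 = (6**2*(-14))*2 = (36*(-14))*2 = -504*2 = -1008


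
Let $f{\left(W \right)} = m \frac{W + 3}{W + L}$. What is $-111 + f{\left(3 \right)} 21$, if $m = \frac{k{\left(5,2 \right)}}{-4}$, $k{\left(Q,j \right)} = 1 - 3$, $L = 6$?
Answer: $-104$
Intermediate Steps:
$k{\left(Q,j \right)} = -2$ ($k{\left(Q,j \right)} = 1 - 3 = -2$)
$m = \frac{1}{2}$ ($m = - \frac{2}{-4} = \left(-2\right) \left(- \frac{1}{4}\right) = \frac{1}{2} \approx 0.5$)
$f{\left(W \right)} = \frac{3 + W}{2 \left(6 + W\right)}$ ($f{\left(W \right)} = \frac{\left(W + 3\right) \frac{1}{W + 6}}{2} = \frac{\left(3 + W\right) \frac{1}{6 + W}}{2} = \frac{\frac{1}{6 + W} \left(3 + W\right)}{2} = \frac{3 + W}{2 \left(6 + W\right)}$)
$-111 + f{\left(3 \right)} 21 = -111 + \frac{3 + 3}{2 \left(6 + 3\right)} 21 = -111 + \frac{1}{2} \cdot \frac{1}{9} \cdot 6 \cdot 21 = -111 + \frac{1}{3} \cdot 21 = -111 + 7 = -104$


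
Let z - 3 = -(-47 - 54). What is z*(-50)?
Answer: -5200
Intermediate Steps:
z = 104 (z = 3 - (-47 - 54) = 3 - 1*(-101) = 3 + 101 = 104)
z*(-50) = 104*(-50) = -5200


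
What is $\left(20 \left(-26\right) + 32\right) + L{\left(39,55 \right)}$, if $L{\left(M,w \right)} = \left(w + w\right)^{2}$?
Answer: $11612$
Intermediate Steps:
$L{\left(M,w \right)} = 4 w^{2}$ ($L{\left(M,w \right)} = \left(2 w\right)^{2} = 4 w^{2}$)
$\left(20 \left(-26\right) + 32\right) + L{\left(39,55 \right)} = \left(20 \left(-26\right) + 32\right) + 4 \cdot 55^{2} = \left(-520 + 32\right) + 4 \cdot 3025 = -488 + 12100 = 11612$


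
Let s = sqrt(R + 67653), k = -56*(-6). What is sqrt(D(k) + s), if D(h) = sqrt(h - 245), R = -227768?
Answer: sqrt(sqrt(91) + I*sqrt(160115)) ≈ 14.314 + 13.977*I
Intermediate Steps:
k = 336
D(h) = sqrt(-245 + h)
s = I*sqrt(160115) (s = sqrt(-227768 + 67653) = sqrt(-160115) = I*sqrt(160115) ≈ 400.14*I)
sqrt(D(k) + s) = sqrt(sqrt(-245 + 336) + I*sqrt(160115)) = sqrt(sqrt(91) + I*sqrt(160115))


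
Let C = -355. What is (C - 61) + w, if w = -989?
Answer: -1405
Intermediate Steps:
(C - 61) + w = (-355 - 61) - 989 = -416 - 989 = -1405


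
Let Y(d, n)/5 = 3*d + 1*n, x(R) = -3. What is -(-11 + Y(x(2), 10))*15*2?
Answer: 180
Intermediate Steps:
Y(d, n) = 5*n + 15*d (Y(d, n) = 5*(3*d + 1*n) = 5*(3*d + n) = 5*(n + 3*d) = 5*n + 15*d)
-(-11 + Y(x(2), 10))*15*2 = -(-11 + (5*10 + 15*(-3)))*15*2 = -(-11 + (50 - 45))*30 = -(-11 + 5)*30 = -(-6)*30 = -1*(-180) = 180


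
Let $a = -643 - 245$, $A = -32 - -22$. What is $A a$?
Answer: $8880$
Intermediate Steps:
$A = -10$ ($A = -32 + 22 = -10$)
$a = -888$ ($a = -643 - 245 = -888$)
$A a = \left(-10\right) \left(-888\right) = 8880$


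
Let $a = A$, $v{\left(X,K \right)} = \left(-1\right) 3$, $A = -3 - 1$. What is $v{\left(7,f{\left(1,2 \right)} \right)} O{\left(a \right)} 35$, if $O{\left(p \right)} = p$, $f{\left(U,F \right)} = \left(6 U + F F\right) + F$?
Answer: $420$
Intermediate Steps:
$f{\left(U,F \right)} = F + F^{2} + 6 U$ ($f{\left(U,F \right)} = \left(6 U + F^{2}\right) + F = \left(F^{2} + 6 U\right) + F = F + F^{2} + 6 U$)
$A = -4$
$v{\left(X,K \right)} = -3$
$a = -4$
$v{\left(7,f{\left(1,2 \right)} \right)} O{\left(a \right)} 35 = \left(-3\right) \left(-4\right) 35 = 12 \cdot 35 = 420$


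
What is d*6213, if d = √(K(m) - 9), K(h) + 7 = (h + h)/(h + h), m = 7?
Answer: 6213*I*√15 ≈ 24063.0*I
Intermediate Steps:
K(h) = -6 (K(h) = -7 + (h + h)/(h + h) = -7 + (2*h)/((2*h)) = -7 + (2*h)*(1/(2*h)) = -7 + 1 = -6)
d = I*√15 (d = √(-6 - 9) = √(-15) = I*√15 ≈ 3.873*I)
d*6213 = (I*√15)*6213 = 6213*I*√15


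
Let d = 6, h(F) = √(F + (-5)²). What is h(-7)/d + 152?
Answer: 152 + √2/2 ≈ 152.71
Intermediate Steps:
h(F) = √(25 + F) (h(F) = √(F + 25) = √(25 + F))
h(-7)/d + 152 = √(25 - 7)/6 + 152 = √18*(⅙) + 152 = (3*√2)*(⅙) + 152 = √2/2 + 152 = 152 + √2/2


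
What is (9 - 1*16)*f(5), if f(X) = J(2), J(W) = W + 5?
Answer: -49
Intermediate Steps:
J(W) = 5 + W
f(X) = 7 (f(X) = 5 + 2 = 7)
(9 - 1*16)*f(5) = (9 - 1*16)*7 = (9 - 16)*7 = -7*7 = -49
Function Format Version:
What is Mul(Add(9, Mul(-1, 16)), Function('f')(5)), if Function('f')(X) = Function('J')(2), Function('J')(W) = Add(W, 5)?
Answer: -49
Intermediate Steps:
Function('J')(W) = Add(5, W)
Function('f')(X) = 7 (Function('f')(X) = Add(5, 2) = 7)
Mul(Add(9, Mul(-1, 16)), Function('f')(5)) = Mul(Add(9, Mul(-1, 16)), 7) = Mul(Add(9, -16), 7) = Mul(-7, 7) = -49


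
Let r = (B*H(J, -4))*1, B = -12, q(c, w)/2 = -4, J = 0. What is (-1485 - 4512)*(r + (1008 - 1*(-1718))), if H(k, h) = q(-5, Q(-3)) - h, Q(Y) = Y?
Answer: -16635678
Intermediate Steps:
q(c, w) = -8 (q(c, w) = 2*(-4) = -8)
H(k, h) = -8 - h
r = 48 (r = -12*(-8 - 1*(-4))*1 = -12*(-8 + 4)*1 = -12*(-4)*1 = 48*1 = 48)
(-1485 - 4512)*(r + (1008 - 1*(-1718))) = (-1485 - 4512)*(48 + (1008 - 1*(-1718))) = -5997*(48 + (1008 + 1718)) = -5997*(48 + 2726) = -5997*2774 = -16635678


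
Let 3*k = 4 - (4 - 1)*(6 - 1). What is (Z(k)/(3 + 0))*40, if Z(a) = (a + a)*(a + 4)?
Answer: -880/27 ≈ -32.593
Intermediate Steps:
k = -11/3 (k = (4 - (4 - 1)*(6 - 1))/3 = (4 - 3*5)/3 = (4 - 1*15)/3 = (4 - 15)/3 = (⅓)*(-11) = -11/3 ≈ -3.6667)
Z(a) = 2*a*(4 + a) (Z(a) = (2*a)*(4 + a) = 2*a*(4 + a))
(Z(k)/(3 + 0))*40 = ((2*(-11/3)*(4 - 11/3))/(3 + 0))*40 = ((2*(-11/3)*(⅓))/3)*40 = -22/9*⅓*40 = -22/27*40 = -880/27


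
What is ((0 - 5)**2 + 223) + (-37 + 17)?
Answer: 228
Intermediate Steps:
((0 - 5)**2 + 223) + (-37 + 17) = ((-5)**2 + 223) - 20 = (25 + 223) - 20 = 248 - 20 = 228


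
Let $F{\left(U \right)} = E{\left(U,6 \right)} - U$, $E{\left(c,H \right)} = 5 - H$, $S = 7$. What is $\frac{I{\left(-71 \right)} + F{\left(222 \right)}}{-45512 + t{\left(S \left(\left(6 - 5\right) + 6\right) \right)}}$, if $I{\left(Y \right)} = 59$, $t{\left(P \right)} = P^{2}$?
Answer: $\frac{164}{43111} \approx 0.0038041$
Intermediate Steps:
$F{\left(U \right)} = -1 - U$ ($F{\left(U \right)} = \left(5 - 6\right) - U = -1 - U$)
$\frac{I{\left(-71 \right)} + F{\left(222 \right)}}{-45512 + t{\left(S \left(\left(6 - 5\right) + 6\right) \right)}} = \frac{59 - 223}{-45512 + \left(7 \left(\left(6 - 5\right) + 6\right)\right)^{2}} = \frac{59 - 223}{-45512 + \left(7 \left(1 + 6\right)\right)^{2}} = \frac{59 - 223}{-45512 + \left(7 \cdot 7\right)^{2}} = - \frac{164}{-45512 + 49^{2}} = - \frac{164}{-45512 + 2401} = - \frac{164}{-43111} = \left(-164\right) \left(- \frac{1}{43111}\right) = \frac{164}{43111}$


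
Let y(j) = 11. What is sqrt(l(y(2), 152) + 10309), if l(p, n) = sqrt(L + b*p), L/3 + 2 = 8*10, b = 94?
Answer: sqrt(10309 + 2*sqrt(317)) ≈ 101.71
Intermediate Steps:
L = 234 (L = -6 + 3*(8*10) = -6 + 3*80 = -6 + 240 = 234)
l(p, n) = sqrt(234 + 94*p)
sqrt(l(y(2), 152) + 10309) = sqrt(sqrt(234 + 94*11) + 10309) = sqrt(sqrt(234 + 1034) + 10309) = sqrt(sqrt(1268) + 10309) = sqrt(2*sqrt(317) + 10309) = sqrt(10309 + 2*sqrt(317))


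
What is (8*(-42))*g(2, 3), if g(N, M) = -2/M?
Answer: 224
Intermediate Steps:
(8*(-42))*g(2, 3) = (8*(-42))*(-2/3) = -(-672)/3 = -336*(-2/3) = 224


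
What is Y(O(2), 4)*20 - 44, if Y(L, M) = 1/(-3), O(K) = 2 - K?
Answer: -152/3 ≈ -50.667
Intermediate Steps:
Y(L, M) = -⅓
Y(O(2), 4)*20 - 44 = -⅓*20 - 44 = -20/3 - 44 = -152/3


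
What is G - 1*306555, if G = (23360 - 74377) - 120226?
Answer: -477798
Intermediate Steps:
G = -171243 (G = -51017 - 120226 = -171243)
G - 1*306555 = -171243 - 1*306555 = -171243 - 306555 = -477798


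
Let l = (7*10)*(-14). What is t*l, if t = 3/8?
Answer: -735/2 ≈ -367.50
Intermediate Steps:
l = -980 (l = 70*(-14) = -980)
t = 3/8 (t = 3*(⅛) = 3/8 ≈ 0.37500)
t*l = (3/8)*(-980) = -735/2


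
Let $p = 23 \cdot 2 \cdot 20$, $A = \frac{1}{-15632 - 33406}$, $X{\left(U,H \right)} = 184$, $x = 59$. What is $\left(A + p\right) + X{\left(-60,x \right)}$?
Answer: $\frac{54137951}{49038} \approx 1104.0$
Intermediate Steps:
$A = - \frac{1}{49038}$ ($A = \frac{1}{-49038} = - \frac{1}{49038} \approx -2.0392 \cdot 10^{-5}$)
$p = 920$ ($p = 46 \cdot 20 = 920$)
$\left(A + p\right) + X{\left(-60,x \right)} = \left(- \frac{1}{49038} + 920\right) + 184 = \frac{45114959}{49038} + 184 = \frac{54137951}{49038}$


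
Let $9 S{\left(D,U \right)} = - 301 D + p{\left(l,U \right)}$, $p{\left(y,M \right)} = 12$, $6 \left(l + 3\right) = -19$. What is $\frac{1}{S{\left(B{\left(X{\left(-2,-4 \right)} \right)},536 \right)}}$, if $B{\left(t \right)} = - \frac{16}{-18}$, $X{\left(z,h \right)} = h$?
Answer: $- \frac{81}{2300} \approx -0.035217$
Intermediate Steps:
$l = - \frac{37}{6}$ ($l = -3 + \frac{1}{6} \left(-19\right) = -3 - \frac{19}{6} = - \frac{37}{6} \approx -6.1667$)
$B{\left(t \right)} = \frac{8}{9}$ ($B{\left(t \right)} = \left(-16\right) \left(- \frac{1}{18}\right) = \frac{8}{9}$)
$S{\left(D,U \right)} = \frac{4}{3} - \frac{301 D}{9}$ ($S{\left(D,U \right)} = \frac{- 301 D + 12}{9} = \frac{12 - 301 D}{9} = \frac{4}{3} - \frac{301 D}{9}$)
$\frac{1}{S{\left(B{\left(X{\left(-2,-4 \right)} \right)},536 \right)}} = \frac{1}{\frac{4}{3} - \frac{2408}{81}} = \frac{1}{- \frac{2300}{81}} = - \frac{81}{2300}$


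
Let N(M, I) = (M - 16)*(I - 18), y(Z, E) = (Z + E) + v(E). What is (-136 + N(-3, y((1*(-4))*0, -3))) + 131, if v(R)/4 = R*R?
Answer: -290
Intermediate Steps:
v(R) = 4*R² (v(R) = 4*(R*R) = 4*R²)
y(Z, E) = E + Z + 4*E² (y(Z, E) = (Z + E) + 4*E² = (E + Z) + 4*E² = E + Z + 4*E²)
N(M, I) = (-18 + I)*(-16 + M) (N(M, I) = (-16 + M)*(-18 + I) = (-18 + I)*(-16 + M))
(-136 + N(-3, y((1*(-4))*0, -3))) + 131 = (-136 + (288 - 18*(-3) - 16*(-3 + (1*(-4))*0 + 4*(-3)²) + (-3 + (1*(-4))*0 + 4*(-3)²)*(-3))) + 131 = (-136 + (288 + 54 - 16*(-3 - 4*0 + 4*9) + (-3 - 4*0 + 4*9)*(-3))) + 131 = (-136 + (288 + 54 - 16*(-3 + 0 + 36) + (-3 + 0 + 36)*(-3))) + 131 = (-136 + (288 + 54 - 16*33 + 33*(-3))) + 131 = (-136 + (288 + 54 - 528 - 99)) + 131 = (-136 - 285) + 131 = -421 + 131 = -290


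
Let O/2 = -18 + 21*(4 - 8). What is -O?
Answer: 204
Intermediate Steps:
O = -204 (O = 2*(-18 + 21*(4 - 8)) = 2*(-18 + 21*(-4)) = 2*(-18 - 84) = 2*(-102) = -204)
-O = -1*(-204) = 204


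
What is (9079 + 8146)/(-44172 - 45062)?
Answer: -17225/89234 ≈ -0.19303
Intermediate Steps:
(9079 + 8146)/(-44172 - 45062) = 17225/(-89234) = 17225*(-1/89234) = -17225/89234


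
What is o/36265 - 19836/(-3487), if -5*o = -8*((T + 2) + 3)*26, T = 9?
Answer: 3606916844/632280275 ≈ 5.7046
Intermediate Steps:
o = 2912/5 (o = -(-8*((9 + 2) + 3))*26/5 = -(-8*(11 + 3))*26/5 = -(-8*14)*26/5 = -(-112)*26/5 = -1/5*(-2912) = 2912/5 ≈ 582.40)
o/36265 - 19836/(-3487) = (2912/5)/36265 - 19836/(-3487) = (2912/5)*(1/36265) - 19836*(-1/3487) = 2912/181325 + 19836/3487 = 3606916844/632280275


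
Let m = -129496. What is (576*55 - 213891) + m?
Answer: -311707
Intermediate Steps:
(576*55 - 213891) + m = (576*55 - 213891) - 129496 = (31680 - 213891) - 129496 = -182211 - 129496 = -311707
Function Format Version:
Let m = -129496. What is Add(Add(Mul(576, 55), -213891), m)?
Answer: -311707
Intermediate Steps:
Add(Add(Mul(576, 55), -213891), m) = Add(Add(Mul(576, 55), -213891), -129496) = Add(Add(31680, -213891), -129496) = Add(-182211, -129496) = -311707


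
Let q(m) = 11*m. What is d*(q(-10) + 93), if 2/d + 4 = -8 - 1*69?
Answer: 34/81 ≈ 0.41975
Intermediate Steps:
d = -2/81 (d = 2/(-4 + (-8 - 1*69)) = 2/(-4 + (-8 - 69)) = 2/(-4 - 77) = 2/(-81) = 2*(-1/81) = -2/81 ≈ -0.024691)
d*(q(-10) + 93) = -2*(11*(-10) + 93)/81 = -2*(-110 + 93)/81 = -2/81*(-17) = 34/81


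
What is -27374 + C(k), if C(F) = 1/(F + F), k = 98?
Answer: -5365303/196 ≈ -27374.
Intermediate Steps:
C(F) = 1/(2*F)
-27374 + C(k) = -27374 + (1/2)/98 = -27374 + (1/2)*(1/98) = -27374 + 1/196 = -5365303/196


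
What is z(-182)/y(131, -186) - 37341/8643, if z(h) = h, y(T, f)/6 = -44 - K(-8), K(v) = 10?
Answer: -1754243/466722 ≈ -3.7586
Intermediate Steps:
y(T, f) = -324 (y(T, f) = 6*(-44 - 1*10) = 6*(-44 - 10) = 6*(-54) = -324)
z(-182)/y(131, -186) - 37341/8643 = -182/(-324) - 37341/8643 = -182*(-1/324) - 37341*1/8643 = 91/162 - 12447/2881 = -1754243/466722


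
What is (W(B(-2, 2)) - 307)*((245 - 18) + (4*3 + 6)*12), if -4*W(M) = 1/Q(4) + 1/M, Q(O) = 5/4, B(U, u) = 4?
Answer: -10889383/80 ≈ -1.3612e+5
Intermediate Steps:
Q(O) = 5/4 (Q(O) = 5*(¼) = 5/4)
W(M) = -⅕ - 1/(4*M) (W(M) = -(1/(5/4) + 1/M)/4 = -(1*(⅘) + 1/M)/4 = -(⅘ + 1/M)/4 = -⅕ - 1/(4*M))
(W(B(-2, 2)) - 307)*((245 - 18) + (4*3 + 6)*12) = ((1/20)*(-5 - 4*4)/4 - 307)*((245 - 18) + (4*3 + 6)*12) = ((1/20)*(¼)*(-5 - 16) - 307)*(227 + (12 + 6)*12) = ((1/20)*(¼)*(-21) - 307)*(227 + 18*12) = (-21/80 - 307)*(227 + 216) = -24581/80*443 = -10889383/80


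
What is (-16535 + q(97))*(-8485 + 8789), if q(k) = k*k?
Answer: -2166304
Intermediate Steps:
q(k) = k²
(-16535 + q(97))*(-8485 + 8789) = (-16535 + 97²)*(-8485 + 8789) = (-16535 + 9409)*304 = -7126*304 = -2166304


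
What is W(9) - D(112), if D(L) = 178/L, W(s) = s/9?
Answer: -33/56 ≈ -0.58929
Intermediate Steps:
W(s) = s/9 (W(s) = s*(1/9) = s/9)
W(9) - D(112) = (1/9)*9 - 178/112 = 1 - 178/112 = 1 - 1*89/56 = 1 - 89/56 = -33/56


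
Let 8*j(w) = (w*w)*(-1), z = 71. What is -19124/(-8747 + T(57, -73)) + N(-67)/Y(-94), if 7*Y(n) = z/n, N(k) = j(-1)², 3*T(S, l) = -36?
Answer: 40568017/19900448 ≈ 2.0385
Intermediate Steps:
T(S, l) = -12 (T(S, l) = (⅓)*(-36) = -12)
j(w) = -w²/8 (j(w) = ((w*w)*(-1))/8 = (w²*(-1))/8 = (-w²)/8 = -w²/8)
N(k) = 1/64 (N(k) = (-⅛*(-1)²)² = (-⅛*1)² = (-⅛)² = 1/64)
Y(n) = 71/(7*n) (Y(n) = (71/n)/7 = 71/(7*n))
-19124/(-8747 + T(57, -73)) + N(-67)/Y(-94) = -19124/(-8747 - 12) + 1/(64*(((71/7)/(-94)))) = -19124/(-8759) + 1/(64*(((71/7)*(-1/94)))) = -19124*(-1/8759) + 1/(64*(-71/658)) = 19124/8759 + (1/64)*(-658/71) = 19124/8759 - 329/2272 = 40568017/19900448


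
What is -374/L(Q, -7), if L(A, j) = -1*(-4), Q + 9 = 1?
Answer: -187/2 ≈ -93.500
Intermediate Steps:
Q = -8 (Q = -9 + 1 = -8)
L(A, j) = 4
-374/L(Q, -7) = -374/4 = -187*1/2 = -187/2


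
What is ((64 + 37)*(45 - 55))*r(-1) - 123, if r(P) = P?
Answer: 887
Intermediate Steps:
((64 + 37)*(45 - 55))*r(-1) - 123 = ((64 + 37)*(45 - 55))*(-1) - 123 = (101*(-10))*(-1) - 123 = -1010*(-1) - 123 = 1010 - 123 = 887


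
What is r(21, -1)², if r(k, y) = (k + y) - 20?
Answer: 0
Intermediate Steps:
r(k, y) = -20 + k + y
r(21, -1)² = (-20 + 21 - 1)² = 0² = 0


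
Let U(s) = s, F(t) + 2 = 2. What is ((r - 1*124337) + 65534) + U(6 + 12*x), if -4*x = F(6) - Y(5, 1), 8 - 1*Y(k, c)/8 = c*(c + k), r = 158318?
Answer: 99569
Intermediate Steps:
Y(k, c) = 64 - 8*c*(c + k)
F(t) = 0 (F(t) = -2 + 2 = 0)
x = 4 (x = -(0 - (64 - 8*1² - 8*1*5))/4 = -(0 - (64 - 8*1 - 40))/4 = -(0 - (64 - 8 - 40))/4 = -(0 - 1*16)/4 = -(0 - 16)/4 = -¼*(-16) = 4)
((r - 1*124337) + 65534) + U(6 + 12*x) = ((158318 - 1*124337) + 65534) + (6 + 12*4) = ((158318 - 124337) + 65534) + (6 + 48) = (33981 + 65534) + 54 = 99515 + 54 = 99569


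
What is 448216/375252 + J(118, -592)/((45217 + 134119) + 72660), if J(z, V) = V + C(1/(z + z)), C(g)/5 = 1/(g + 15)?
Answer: 24947808982337/20927753287167 ≈ 1.1921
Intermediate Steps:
C(g) = 5/(15 + g) (C(g) = 5/(g + 15) = 5/(15 + g))
J(z, V) = V + 5/(15 + 1/(2*z)) (J(z, V) = V + 5/(15 + 1/(z + z)) = V + 5/(15 + 1/(2*z)))
448216/375252 + J(118, -592)/((45217 + 134119) + 72660) = 448216/375252 + ((10*118 - 592*(1 + 30*118))/(1 + 30*118))/((45217 + 134119) + 72660) = 448216*(1/375252) + ((1180 - 592*(1 + 3540))/(1 + 3540))/(179336 + 72660) = 112054/93813 + ((1180 - 592*3541)/3541)/251996 = 112054/93813 + ((1180 - 2096272)/3541)*(1/251996) = 112054/93813 + ((1/3541)*(-2095092))*(1/251996) = 112054/93813 - 2095092/3541*1/251996 = 112054/93813 - 523773/223079459 = 24947808982337/20927753287167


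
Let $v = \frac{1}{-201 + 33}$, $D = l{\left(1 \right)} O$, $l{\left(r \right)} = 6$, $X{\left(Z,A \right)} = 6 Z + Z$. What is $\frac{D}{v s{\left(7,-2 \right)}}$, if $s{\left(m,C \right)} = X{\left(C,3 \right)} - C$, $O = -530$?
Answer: $-44520$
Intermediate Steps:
$X{\left(Z,A \right)} = 7 Z$
$D = -3180$ ($D = 6 \left(-530\right) = -3180$)
$s{\left(m,C \right)} = 6 C$ ($s{\left(m,C \right)} = 7 C - C = 6 C$)
$v = - \frac{1}{168}$ ($v = \frac{1}{-168} = - \frac{1}{168} \approx -0.0059524$)
$\frac{D}{v s{\left(7,-2 \right)}} = - \frac{3180}{\left(- \frac{1}{168}\right) 6 \left(-2\right)} = - \frac{3180}{\left(- \frac{1}{168}\right) \left(-12\right)} = - 3180 \frac{1}{\frac{1}{14}} = \left(-3180\right) 14 = -44520$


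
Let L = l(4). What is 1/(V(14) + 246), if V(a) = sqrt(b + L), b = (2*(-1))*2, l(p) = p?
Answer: 1/246 ≈ 0.0040650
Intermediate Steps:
L = 4
b = -4 (b = -2*2 = -4)
V(a) = 0 (V(a) = sqrt(-4 + 4) = sqrt(0) = 0)
1/(V(14) + 246) = 1/(0 + 246) = 1/246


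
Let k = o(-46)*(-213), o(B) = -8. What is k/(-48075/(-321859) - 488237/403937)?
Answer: -55384583284158/34431050327 ≈ -1608.6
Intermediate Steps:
k = 1704 (k = -8*(-213) = 1704)
k/(-48075/(-321859) - 488237/403937) = 1704/(-48075/(-321859) - 488237/403937) = 1704/(-48075*(-1/321859) - 488237*1/403937) = 1704/(48075/321859 - 488237/403937) = 1704/(-137724201308/130010758883) = 1704*(-130010758883/137724201308) = -55384583284158/34431050327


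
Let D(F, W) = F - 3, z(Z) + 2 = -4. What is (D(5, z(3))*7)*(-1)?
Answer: -14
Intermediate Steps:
z(Z) = -6 (z(Z) = -2 - 4 = -6)
D(F, W) = -3 + F
(D(5, z(3))*7)*(-1) = ((-3 + 5)*7)*(-1) = (2*7)*(-1) = 14*(-1) = -14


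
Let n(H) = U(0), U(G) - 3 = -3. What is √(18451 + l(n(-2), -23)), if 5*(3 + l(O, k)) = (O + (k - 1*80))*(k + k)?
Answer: √484890/5 ≈ 139.27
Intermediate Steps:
U(G) = 0 (U(G) = 3 - 3 = 0)
n(H) = 0
l(O, k) = -3 + 2*k*(-80 + O + k)/5 (l(O, k) = -3 + ((O + (k - 1*80))*(k + k))/5 = -3 + ((O + (k - 80))*(2*k))/5 = -3 + ((O + (-80 + k))*(2*k))/5 = -3 + ((-80 + O + k)*(2*k))/5 = -3 + (2*k*(-80 + O + k))/5 = -3 + 2*k*(-80 + O + k)/5)
√(18451 + l(n(-2), -23)) = √(18451 + (-3 - 32*(-23) + (⅖)*(-23)² + (⅖)*0*(-23))) = √(18451 + (-3 + 736 + (⅖)*529 + 0)) = √(18451 + (-3 + 736 + 1058/5 + 0)) = √(18451 + 4723/5) = √(96978/5) = √484890/5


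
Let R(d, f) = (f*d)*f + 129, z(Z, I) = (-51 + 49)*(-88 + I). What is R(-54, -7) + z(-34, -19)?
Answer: -2303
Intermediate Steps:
z(Z, I) = 176 - 2*I (z(Z, I) = -2*(-88 + I) = 176 - 2*I)
R(d, f) = 129 + d*f² (R(d, f) = (d*f)*f + 129 = d*f² + 129 = 129 + d*f²)
R(-54, -7) + z(-34, -19) = (129 - 54*(-7)²) + (176 - 2*(-19)) = (129 - 54*49) + (176 + 38) = (129 - 2646) + 214 = -2517 + 214 = -2303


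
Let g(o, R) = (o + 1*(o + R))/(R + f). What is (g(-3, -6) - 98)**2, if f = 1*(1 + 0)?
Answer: 228484/25 ≈ 9139.4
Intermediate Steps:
f = 1 (f = 1*1 = 1)
g(o, R) = (R + 2*o)/(1 + R) (g(o, R) = (o + 1*(o + R))/(R + 1) = (o + 1*(R + o))/(1 + R) = (o + (R + o))/(1 + R) = (R + 2*o)/(1 + R))
(g(-3, -6) - 98)**2 = ((-6 + 2*(-3))/(1 - 6) - 98)**2 = ((-6 - 6)/(-5) - 98)**2 = (-1/5*(-12) - 98)**2 = (12/5 - 98)**2 = (-478/5)**2 = 228484/25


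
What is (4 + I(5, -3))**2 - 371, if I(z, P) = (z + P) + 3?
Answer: -290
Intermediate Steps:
I(z, P) = 3 + P + z (I(z, P) = (P + z) + 3 = 3 + P + z)
(4 + I(5, -3))**2 - 371 = (4 + (3 - 3 + 5))**2 - 371 = (4 + 5)**2 - 371 = 9**2 - 371 = 81 - 371 = -290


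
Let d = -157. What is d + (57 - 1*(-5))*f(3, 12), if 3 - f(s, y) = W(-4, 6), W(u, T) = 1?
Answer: -33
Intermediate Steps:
f(s, y) = 2 (f(s, y) = 3 - 1*1 = 3 - 1 = 2)
d + (57 - 1*(-5))*f(3, 12) = -157 + (57 - 1*(-5))*2 = -157 + (57 + 5)*2 = -157 + 62*2 = -157 + 124 = -33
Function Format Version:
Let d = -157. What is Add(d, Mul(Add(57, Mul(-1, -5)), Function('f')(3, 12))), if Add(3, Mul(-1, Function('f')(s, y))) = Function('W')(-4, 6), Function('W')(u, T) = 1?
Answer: -33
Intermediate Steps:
Function('f')(s, y) = 2 (Function('f')(s, y) = Add(3, Mul(-1, 1)) = Add(3, -1) = 2)
Add(d, Mul(Add(57, Mul(-1, -5)), Function('f')(3, 12))) = Add(-157, Mul(Add(57, Mul(-1, -5)), 2)) = Add(-157, Mul(Add(57, 5), 2)) = Add(-157, Mul(62, 2)) = Add(-157, 124) = -33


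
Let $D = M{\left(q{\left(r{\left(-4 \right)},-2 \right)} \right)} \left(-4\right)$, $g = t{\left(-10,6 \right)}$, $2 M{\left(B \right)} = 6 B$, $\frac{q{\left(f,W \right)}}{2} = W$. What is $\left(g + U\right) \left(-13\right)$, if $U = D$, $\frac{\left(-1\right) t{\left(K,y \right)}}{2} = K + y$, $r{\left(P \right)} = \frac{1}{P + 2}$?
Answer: $-728$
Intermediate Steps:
$r{\left(P \right)} = \frac{1}{2 + P}$
$t{\left(K,y \right)} = - 2 K - 2 y$ ($t{\left(K,y \right)} = - 2 \left(K + y\right) = - 2 K - 2 y$)
$q{\left(f,W \right)} = 2 W$
$M{\left(B \right)} = 3 B$ ($M{\left(B \right)} = \frac{6 B}{2} = 3 B$)
$g = 8$ ($g = \left(-2\right) \left(-10\right) - 12 = 20 - 12 = 8$)
$D = 48$ ($D = 3 \cdot 2 \left(-2\right) \left(-4\right) = 3 \left(-4\right) \left(-4\right) = \left(-12\right) \left(-4\right) = 48$)
$U = 48$
$\left(g + U\right) \left(-13\right) = \left(8 + 48\right) \left(-13\right) = 56 \left(-13\right) = -728$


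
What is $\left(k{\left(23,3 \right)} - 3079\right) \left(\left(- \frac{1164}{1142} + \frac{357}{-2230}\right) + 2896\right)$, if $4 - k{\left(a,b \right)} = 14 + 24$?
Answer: $- \frac{11474710921949}{1273330} \approx -9.0116 \cdot 10^{6}$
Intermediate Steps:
$k{\left(a,b \right)} = -34$ ($k{\left(a,b \right)} = 4 - \left(14 + 24\right) = 4 - 38 = -34$)
$\left(k{\left(23,3 \right)} - 3079\right) \left(\left(- \frac{1164}{1142} + \frac{357}{-2230}\right) + 2896\right) = \left(-34 - 3079\right) \left(\left(- \frac{1164}{1142} + \frac{357}{-2230}\right) + 2896\right) = - 3113 \left(\left(\left(-1164\right) \frac{1}{1142} + 357 \left(- \frac{1}{2230}\right)\right) + 2896\right) = - 3113 \left(\left(- \frac{582}{571} - \frac{357}{2230}\right) + 2896\right) = - 3113 \left(- \frac{1501707}{1273330} + 2896\right) = \left(-3113\right) \frac{3686061973}{1273330} = - \frac{11474710921949}{1273330}$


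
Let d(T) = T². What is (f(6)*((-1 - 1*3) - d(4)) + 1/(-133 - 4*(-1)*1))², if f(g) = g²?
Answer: 8626880161/16641 ≈ 5.1841e+5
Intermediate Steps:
(f(6)*((-1 - 1*3) - d(4)) + 1/(-133 - 4*(-1)*1))² = (6²*((-1 - 1*3) - 1*4²) + 1/(-133 - 4*(-1)*1))² = (36*((-1 - 3) - 1*16) + 1/(-133 + 4*1))² = (36*(-4 - 16) + 1/(-133 + 4))² = (36*(-20) + 1/(-129))² = (-720 - 1/129)² = (-92881/129)² = 8626880161/16641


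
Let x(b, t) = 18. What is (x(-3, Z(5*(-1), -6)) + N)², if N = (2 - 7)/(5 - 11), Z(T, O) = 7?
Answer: 12769/36 ≈ 354.69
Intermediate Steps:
N = ⅚ (N = -5/(-6) = -5*(-⅙) = ⅚ ≈ 0.83333)
(x(-3, Z(5*(-1), -6)) + N)² = (18 + ⅚)² = (113/6)² = 12769/36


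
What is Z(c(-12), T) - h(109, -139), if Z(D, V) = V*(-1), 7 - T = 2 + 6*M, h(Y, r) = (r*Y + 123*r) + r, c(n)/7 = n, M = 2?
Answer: 32394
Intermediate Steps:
c(n) = 7*n
h(Y, r) = 124*r + Y*r (h(Y, r) = (Y*r + 123*r) + r = (123*r + Y*r) + r = 124*r + Y*r)
T = -7 (T = 7 - (2 + 6*2) = 7 - (2 + 12) = 7 - 1*14 = 7 - 14 = -7)
Z(D, V) = -V
Z(c(-12), T) - h(109, -139) = -1*(-7) - (-139)*(124 + 109) = 7 - (-139)*233 = 7 - 1*(-32387) = 7 + 32387 = 32394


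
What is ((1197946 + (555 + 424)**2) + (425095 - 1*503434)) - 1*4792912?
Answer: -2714864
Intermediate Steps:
((1197946 + (555 + 424)**2) + (425095 - 1*503434)) - 1*4792912 = ((1197946 + 979**2) + (425095 - 503434)) - 4792912 = ((1197946 + 958441) - 78339) - 4792912 = (2156387 - 78339) - 4792912 = 2078048 - 4792912 = -2714864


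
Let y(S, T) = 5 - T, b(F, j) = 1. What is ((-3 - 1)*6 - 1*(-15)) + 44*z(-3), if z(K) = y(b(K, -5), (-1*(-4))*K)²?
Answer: 12707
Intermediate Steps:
z(K) = (5 - 4*K)² (z(K) = (5 - (-1*(-4))*K)² = (5 - 4*K)²)
((-3 - 1)*6 - 1*(-15)) + 44*z(-3) = ((-3 - 1)*6 - 1*(-15)) + 44*(-5 + 4*(-3))² = (-4*6 + 15) + 44*(-5 - 12)² = (-24 + 15) + 44*(-17)² = -9 + 44*289 = -9 + 12716 = 12707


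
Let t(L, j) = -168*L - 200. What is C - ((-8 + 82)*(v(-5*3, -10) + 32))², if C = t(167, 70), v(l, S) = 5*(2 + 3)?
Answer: -17819780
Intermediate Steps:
v(l, S) = 25 (v(l, S) = 5*5 = 25)
t(L, j) = -200 - 168*L
C = -28256 (C = -200 - 168*167 = -200 - 28056 = -28256)
C - ((-8 + 82)*(v(-5*3, -10) + 32))² = -28256 - ((-8 + 82)*(25 + 32))² = -28256 - (74*57)² = -28256 - 1*4218² = -28256 - 1*17791524 = -28256 - 17791524 = -17819780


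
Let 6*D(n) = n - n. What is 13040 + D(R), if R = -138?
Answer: 13040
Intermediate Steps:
D(n) = 0 (D(n) = (n - n)/6 = (⅙)*0 = 0)
13040 + D(R) = 13040 + 0 = 13040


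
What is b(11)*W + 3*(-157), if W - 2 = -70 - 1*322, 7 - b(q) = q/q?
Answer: -2811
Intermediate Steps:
b(q) = 6 (b(q) = 7 - q/q = 7 - 1*1 = 7 - 1 = 6)
W = -390 (W = 2 + (-70 - 1*322) = 2 + (-70 - 322) = 2 - 392 = -390)
b(11)*W + 3*(-157) = 6*(-390) + 3*(-157) = -2340 - 471 = -2811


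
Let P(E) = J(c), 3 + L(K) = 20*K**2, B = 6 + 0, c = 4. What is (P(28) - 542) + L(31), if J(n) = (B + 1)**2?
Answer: 18724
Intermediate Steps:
B = 6
L(K) = -3 + 20*K**2
J(n) = 49 (J(n) = (6 + 1)**2 = 7**2 = 49)
P(E) = 49
(P(28) - 542) + L(31) = (49 - 542) + (-3 + 20*31**2) = -493 + (-3 + 20*961) = -493 + (-3 + 19220) = -493 + 19217 = 18724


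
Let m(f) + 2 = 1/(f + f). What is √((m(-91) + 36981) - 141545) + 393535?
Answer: 393535 + 3*I*√384849374/182 ≈ 3.9354e+5 + 323.37*I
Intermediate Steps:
m(f) = -2 + 1/(2*f) (m(f) = -2 + 1/(f + f) = -2 + 1/(2*f))
√((m(-91) + 36981) - 141545) + 393535 = √(((-2 + (½)/(-91)) + 36981) - 141545) + 393535 = √(((-2 + (½)*(-1/91)) + 36981) - 141545) + 393535 = √(((-2 - 1/182) + 36981) - 141545) + 393535 = √((-365/182 + 36981) - 141545) + 393535 = √(6730177/182 - 141545) + 393535 = √(-19031013/182) + 393535 = 3*I*√384849374/182 + 393535 = 393535 + 3*I*√384849374/182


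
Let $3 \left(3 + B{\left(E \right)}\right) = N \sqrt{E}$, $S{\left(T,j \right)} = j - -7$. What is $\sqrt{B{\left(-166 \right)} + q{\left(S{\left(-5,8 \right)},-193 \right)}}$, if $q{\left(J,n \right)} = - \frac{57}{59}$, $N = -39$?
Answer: $\frac{\sqrt{-13806 - 45253 i \sqrt{166}}}{59} \approx 9.0436 - 9.2603 i$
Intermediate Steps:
$S{\left(T,j \right)} = 7 + j$ ($S{\left(T,j \right)} = j + 7 = 7 + j$)
$B{\left(E \right)} = -3 - 13 \sqrt{E}$ ($B{\left(E \right)} = -3 + \frac{\left(-39\right) \sqrt{E}}{3} = -3 - 13 \sqrt{E}$)
$q{\left(J,n \right)} = - \frac{57}{59}$ ($q{\left(J,n \right)} = \left(-57\right) \frac{1}{59} = - \frac{57}{59}$)
$\sqrt{B{\left(-166 \right)} + q{\left(S{\left(-5,8 \right)},-193 \right)}} = \sqrt{\left(-3 - 13 \sqrt{-166}\right) - \frac{57}{59}} = \sqrt{\left(-3 - 13 i \sqrt{166}\right) - \frac{57}{59}} = \sqrt{- \frac{234}{59} - 13 i \sqrt{166}}$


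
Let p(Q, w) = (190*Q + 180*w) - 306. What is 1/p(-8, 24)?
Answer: 1/2494 ≈ 0.00040096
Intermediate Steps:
p(Q, w) = -306 + 180*w + 190*Q (p(Q, w) = (180*w + 190*Q) - 306 = -306 + 180*w + 190*Q)
1/p(-8, 24) = 1/(-306 + 180*24 + 190*(-8)) = 1/(-306 + 4320 - 1520) = 1/2494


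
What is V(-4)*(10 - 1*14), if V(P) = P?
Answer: 16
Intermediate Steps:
V(-4)*(10 - 1*14) = -4*(10 - 1*14) = -4*(10 - 14) = -4*(-4) = 16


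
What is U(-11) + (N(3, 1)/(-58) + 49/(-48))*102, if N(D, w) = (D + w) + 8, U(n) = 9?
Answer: -26965/232 ≈ -116.23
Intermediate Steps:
N(D, w) = 8 + D + w
U(-11) + (N(3, 1)/(-58) + 49/(-48))*102 = 9 + ((8 + 3 + 1)/(-58) + 49/(-48))*102 = 9 + (12*(-1/58) + 49*(-1/48))*102 = 9 + (-6/29 - 49/48)*102 = 9 - 1709/1392*102 = 9 - 29053/232 = -26965/232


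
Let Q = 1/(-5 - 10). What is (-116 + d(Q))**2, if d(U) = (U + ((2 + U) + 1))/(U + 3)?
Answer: 25613721/1936 ≈ 13230.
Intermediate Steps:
Q = -1/15 (Q = 1/(-15) = -1/15 ≈ -0.066667)
d(U) = (3 + 2*U)/(3 + U) (d(U) = (U + (3 + U))/(3 + U) = (3 + 2*U)/(3 + U))
(-116 + d(Q))**2 = (-116 + (3 + 2*(-1/15))/(3 - 1/15))**2 = (-116 + (3 - 2/15)/(44/15))**2 = (-116 + (15/44)*(43/15))**2 = (-116 + 43/44)**2 = (-5061/44)**2 = 25613721/1936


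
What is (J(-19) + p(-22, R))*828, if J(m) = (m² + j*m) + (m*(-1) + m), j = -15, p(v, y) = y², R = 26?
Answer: 1094616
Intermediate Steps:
J(m) = m² - 15*m (J(m) = (m² - 15*m) + (m*(-1) + m) = (m² - 15*m) + (-m + m) = (m² - 15*m) + 0 = m² - 15*m)
(J(-19) + p(-22, R))*828 = (-19*(-15 - 19) + 26²)*828 = (-19*(-34) + 676)*828 = (646 + 676)*828 = 1322*828 = 1094616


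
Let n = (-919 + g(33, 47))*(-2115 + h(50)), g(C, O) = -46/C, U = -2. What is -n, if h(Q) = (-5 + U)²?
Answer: -62750618/33 ≈ -1.9015e+6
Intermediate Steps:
h(Q) = 49 (h(Q) = (-5 - 2)² = (-7)² = 49)
n = 62750618/33 (n = (-919 - 46/33)*(-2115 + 49) = (-919 - 46*1/33)*(-2066) = (-919 - 46/33)*(-2066) = -30373/33*(-2066) = 62750618/33 ≈ 1.9015e+6)
-n = -1*62750618/33 = -62750618/33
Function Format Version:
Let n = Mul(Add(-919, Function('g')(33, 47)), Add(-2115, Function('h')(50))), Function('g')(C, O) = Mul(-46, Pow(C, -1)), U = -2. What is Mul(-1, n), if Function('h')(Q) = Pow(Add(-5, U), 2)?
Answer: Rational(-62750618, 33) ≈ -1.9015e+6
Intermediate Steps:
Function('h')(Q) = 49 (Function('h')(Q) = Pow(Add(-5, -2), 2) = Pow(-7, 2) = 49)
n = Rational(62750618, 33) (n = Mul(Add(-919, Mul(-46, Pow(33, -1))), Add(-2115, 49)) = Mul(Add(-919, Mul(-46, Rational(1, 33))), -2066) = Mul(Add(-919, Rational(-46, 33)), -2066) = Mul(Rational(-30373, 33), -2066) = Rational(62750618, 33) ≈ 1.9015e+6)
Mul(-1, n) = Mul(-1, Rational(62750618, 33)) = Rational(-62750618, 33)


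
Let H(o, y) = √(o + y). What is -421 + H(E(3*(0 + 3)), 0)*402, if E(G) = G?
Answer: 785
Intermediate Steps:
-421 + H(E(3*(0 + 3)), 0)*402 = -421 + √(3*(0 + 3) + 0)*402 = -421 + √(3*3 + 0)*402 = -421 + √(9 + 0)*402 = -421 + √9*402 = -421 + 3*402 = -421 + 1206 = 785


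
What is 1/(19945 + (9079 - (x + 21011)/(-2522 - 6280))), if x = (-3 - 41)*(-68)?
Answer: 326/9462713 ≈ 3.4451e-5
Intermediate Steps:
x = 2992 (x = -44*(-68) = 2992)
1/(19945 + (9079 - (x + 21011)/(-2522 - 6280))) = 1/(19945 + (9079 - (2992 + 21011)/(-2522 - 6280))) = 1/(19945 + (9079 - 24003/(-8802))) = 1/(19945 + (9079 - 24003*(-1)/8802)) = 1/(19945 + (9079 - 1*(-889/326))) = 1/(19945 + (9079 + 889/326)) = 1/(19945 + 2960643/326) = 1/(9462713/326) = 326/9462713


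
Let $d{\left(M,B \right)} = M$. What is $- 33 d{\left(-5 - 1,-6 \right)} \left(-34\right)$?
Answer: $-6732$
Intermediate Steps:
$- 33 d{\left(-5 - 1,-6 \right)} \left(-34\right) = - 33 \left(-5 - 1\right) \left(-34\right) = \left(-33\right) \left(-6\right) \left(-34\right) = 198 \left(-34\right) = -6732$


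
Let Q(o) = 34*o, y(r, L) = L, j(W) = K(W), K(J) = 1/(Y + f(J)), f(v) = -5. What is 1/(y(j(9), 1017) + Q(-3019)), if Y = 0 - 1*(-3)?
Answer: -1/101629 ≈ -9.8397e-6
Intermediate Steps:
Y = 3 (Y = 0 + 3 = 3)
K(J) = -½ (K(J) = 1/(3 - 5) = 1/(-2) = -½)
j(W) = -½
1/(y(j(9), 1017) + Q(-3019)) = 1/(1017 + 34*(-3019)) = 1/(1017 - 102646) = 1/(-101629) = -1/101629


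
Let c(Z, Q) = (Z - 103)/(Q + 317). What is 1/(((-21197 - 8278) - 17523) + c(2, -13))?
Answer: -304/14287493 ≈ -2.1277e-5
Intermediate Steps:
c(Z, Q) = (-103 + Z)/(317 + Q)
1/(((-21197 - 8278) - 17523) + c(2, -13)) = 1/(((-21197 - 8278) - 17523) + (-103 + 2)/(317 - 13)) = 1/((-29475 - 17523) - 101/304) = 1/(-46998 + (1/304)*(-101)) = 1/(-46998 - 101/304) = 1/(-14287493/304) = -304/14287493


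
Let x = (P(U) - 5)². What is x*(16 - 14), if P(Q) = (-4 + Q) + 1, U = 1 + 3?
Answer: 32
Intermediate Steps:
U = 4
P(Q) = -3 + Q
x = 16 (x = ((-3 + 4) - 5)² = (1 - 5)² = (-4)² = 16)
x*(16 - 14) = 16*(16 - 14) = 16*2 = 32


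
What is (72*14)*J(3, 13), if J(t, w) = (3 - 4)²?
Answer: 1008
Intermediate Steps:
J(t, w) = 1 (J(t, w) = (-1)² = 1)
(72*14)*J(3, 13) = (72*14)*1 = 1008*1 = 1008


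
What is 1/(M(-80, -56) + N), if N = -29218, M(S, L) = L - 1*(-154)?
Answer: -1/29120 ≈ -3.4341e-5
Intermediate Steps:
M(S, L) = 154 + L (M(S, L) = L + 154 = 154 + L)
1/(M(-80, -56) + N) = 1/((154 - 56) - 29218) = 1/(98 - 29218) = 1/(-29120) = -1/29120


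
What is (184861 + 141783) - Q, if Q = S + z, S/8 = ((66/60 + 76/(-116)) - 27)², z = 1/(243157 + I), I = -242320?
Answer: 5648979351401/17597925 ≈ 3.2100e+5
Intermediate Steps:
z = 1/837 (z = 1/(243157 - 242320) = 1/837 ≈ 0.0011947)
S = 118610802/21025 (S = 8*((66/60 + 76/(-116)) - 27)² = 8*((66*(1/60) + 76*(-1/116)) - 27)² = 8*((11/10 - 19/29) - 27)² = 8*(129/290 - 27)² = 8*(-7701/290)² = 8*(59305401/84100) = 118610802/21025 ≈ 5641.4)
Q = 99277262299/17597925 (Q = 118610802/21025 + 1/837 = 99277262299/17597925 ≈ 5641.4)
(184861 + 141783) - Q = (184861 + 141783) - 1*99277262299/17597925 = 326644 - 99277262299/17597925 = 5648979351401/17597925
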